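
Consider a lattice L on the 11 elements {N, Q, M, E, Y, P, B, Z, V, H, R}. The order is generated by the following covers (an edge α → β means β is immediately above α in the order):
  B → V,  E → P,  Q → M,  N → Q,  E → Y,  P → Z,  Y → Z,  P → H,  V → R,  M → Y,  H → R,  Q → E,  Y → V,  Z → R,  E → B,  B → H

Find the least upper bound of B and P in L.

Common upper bounds of {B, P}: H, R.
The least among these is H.

H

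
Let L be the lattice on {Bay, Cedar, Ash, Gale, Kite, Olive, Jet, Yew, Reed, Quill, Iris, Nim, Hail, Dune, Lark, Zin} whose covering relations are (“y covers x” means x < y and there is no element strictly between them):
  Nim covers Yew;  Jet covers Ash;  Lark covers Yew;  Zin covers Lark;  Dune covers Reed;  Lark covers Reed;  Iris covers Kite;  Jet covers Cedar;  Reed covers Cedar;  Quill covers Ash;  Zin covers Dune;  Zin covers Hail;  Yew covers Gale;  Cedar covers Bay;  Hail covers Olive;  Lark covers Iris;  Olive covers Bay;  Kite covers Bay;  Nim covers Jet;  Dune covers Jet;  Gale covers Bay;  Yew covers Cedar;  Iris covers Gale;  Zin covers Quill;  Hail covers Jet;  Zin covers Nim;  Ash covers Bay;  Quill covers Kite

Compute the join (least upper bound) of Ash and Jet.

Common upper bounds of {Ash, Jet}: Dune, Hail, Jet, Nim, Zin.
The least among these is Jet.

Jet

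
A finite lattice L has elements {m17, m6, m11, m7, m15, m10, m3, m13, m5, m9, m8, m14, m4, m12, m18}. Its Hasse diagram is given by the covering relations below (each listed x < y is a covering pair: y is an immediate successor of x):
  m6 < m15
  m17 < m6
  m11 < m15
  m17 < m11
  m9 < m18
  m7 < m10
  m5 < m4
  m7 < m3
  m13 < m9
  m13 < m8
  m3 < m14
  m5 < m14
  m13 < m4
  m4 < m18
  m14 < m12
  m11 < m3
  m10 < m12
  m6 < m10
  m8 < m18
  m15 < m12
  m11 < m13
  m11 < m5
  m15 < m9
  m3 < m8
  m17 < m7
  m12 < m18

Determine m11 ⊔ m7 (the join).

m3

Common upper bounds of {m11, m7}: m12, m14, m18, m3, m8.
The least among these is m3.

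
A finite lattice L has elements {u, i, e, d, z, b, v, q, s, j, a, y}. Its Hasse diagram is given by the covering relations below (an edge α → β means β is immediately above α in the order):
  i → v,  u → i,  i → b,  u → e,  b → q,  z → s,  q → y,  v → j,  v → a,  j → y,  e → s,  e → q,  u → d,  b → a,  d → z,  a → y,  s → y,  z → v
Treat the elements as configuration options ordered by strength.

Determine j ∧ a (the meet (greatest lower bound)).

v

Common lower bounds of {j, a}: d, i, u, v, z.
The greatest among these is v.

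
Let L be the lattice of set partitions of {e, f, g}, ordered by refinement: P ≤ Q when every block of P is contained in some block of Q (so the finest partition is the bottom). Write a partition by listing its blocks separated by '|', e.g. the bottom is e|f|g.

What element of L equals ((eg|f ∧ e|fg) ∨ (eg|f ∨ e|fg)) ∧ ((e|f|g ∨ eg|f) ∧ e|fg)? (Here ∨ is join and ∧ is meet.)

eg|f ∧ e|fg = e|f|g
eg|f ∨ e|fg = efg
e|f|g ∨ efg = efg
e|f|g ∨ eg|f = eg|f
eg|f ∧ e|fg = e|f|g
efg ∧ e|f|g = e|f|g

e|f|g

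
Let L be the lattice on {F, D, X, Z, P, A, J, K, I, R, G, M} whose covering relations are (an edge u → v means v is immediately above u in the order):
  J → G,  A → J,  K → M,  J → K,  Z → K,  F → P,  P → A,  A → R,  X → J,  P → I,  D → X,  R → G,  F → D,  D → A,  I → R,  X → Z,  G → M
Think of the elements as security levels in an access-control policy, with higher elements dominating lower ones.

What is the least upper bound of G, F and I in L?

Common upper bounds of {G, F, I}: G, M.
The least among these is G.

G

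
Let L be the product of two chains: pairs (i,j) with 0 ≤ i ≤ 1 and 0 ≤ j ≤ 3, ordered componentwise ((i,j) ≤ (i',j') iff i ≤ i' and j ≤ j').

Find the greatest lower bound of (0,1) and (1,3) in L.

Common lower bounds of {(0,1), (1,3)}: (0,0), (0,1).
The greatest among these is (0,1).

(0,1)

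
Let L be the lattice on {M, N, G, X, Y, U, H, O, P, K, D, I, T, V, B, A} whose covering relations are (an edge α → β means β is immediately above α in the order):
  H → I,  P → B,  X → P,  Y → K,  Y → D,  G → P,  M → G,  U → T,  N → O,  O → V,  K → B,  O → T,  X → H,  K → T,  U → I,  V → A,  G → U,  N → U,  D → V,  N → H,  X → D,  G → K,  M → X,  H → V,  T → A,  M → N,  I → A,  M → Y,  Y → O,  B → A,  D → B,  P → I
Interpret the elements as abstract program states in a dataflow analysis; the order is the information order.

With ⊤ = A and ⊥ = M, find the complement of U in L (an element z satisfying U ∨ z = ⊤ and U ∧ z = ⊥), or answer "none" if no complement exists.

Need z with U ∨ z = A and U ∧ z = M.
Checking each element gives: D.

D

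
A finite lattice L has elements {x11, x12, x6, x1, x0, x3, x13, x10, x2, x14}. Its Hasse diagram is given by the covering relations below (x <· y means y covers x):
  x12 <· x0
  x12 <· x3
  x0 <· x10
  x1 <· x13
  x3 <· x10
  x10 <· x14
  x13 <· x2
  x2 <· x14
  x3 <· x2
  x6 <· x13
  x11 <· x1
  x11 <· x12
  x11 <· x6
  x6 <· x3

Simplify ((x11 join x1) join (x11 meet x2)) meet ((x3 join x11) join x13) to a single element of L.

x11 ∨ x1 = x1
x11 ∧ x2 = x11
x1 ∨ x11 = x1
x3 ∨ x11 = x3
x3 ∨ x13 = x2
x1 ∧ x2 = x1

x1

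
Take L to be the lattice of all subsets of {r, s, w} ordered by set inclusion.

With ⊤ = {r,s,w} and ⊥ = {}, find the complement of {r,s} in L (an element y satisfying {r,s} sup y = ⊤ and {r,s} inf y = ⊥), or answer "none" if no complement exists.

{w}

Need y with {r,s} ∨ y = {r,s,w} and {r,s} ∧ y = {}.
Checking each element gives: {w}.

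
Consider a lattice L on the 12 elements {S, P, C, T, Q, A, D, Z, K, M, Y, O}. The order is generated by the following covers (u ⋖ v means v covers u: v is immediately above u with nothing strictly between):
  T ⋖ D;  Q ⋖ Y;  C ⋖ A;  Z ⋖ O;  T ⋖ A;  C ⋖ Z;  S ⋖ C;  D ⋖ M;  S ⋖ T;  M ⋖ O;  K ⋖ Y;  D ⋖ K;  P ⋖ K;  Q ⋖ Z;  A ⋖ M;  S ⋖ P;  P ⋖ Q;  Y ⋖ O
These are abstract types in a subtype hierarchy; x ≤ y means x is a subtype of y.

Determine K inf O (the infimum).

Common lower bounds of {K, O}: D, K, P, S, T.
The greatest among these is K.

K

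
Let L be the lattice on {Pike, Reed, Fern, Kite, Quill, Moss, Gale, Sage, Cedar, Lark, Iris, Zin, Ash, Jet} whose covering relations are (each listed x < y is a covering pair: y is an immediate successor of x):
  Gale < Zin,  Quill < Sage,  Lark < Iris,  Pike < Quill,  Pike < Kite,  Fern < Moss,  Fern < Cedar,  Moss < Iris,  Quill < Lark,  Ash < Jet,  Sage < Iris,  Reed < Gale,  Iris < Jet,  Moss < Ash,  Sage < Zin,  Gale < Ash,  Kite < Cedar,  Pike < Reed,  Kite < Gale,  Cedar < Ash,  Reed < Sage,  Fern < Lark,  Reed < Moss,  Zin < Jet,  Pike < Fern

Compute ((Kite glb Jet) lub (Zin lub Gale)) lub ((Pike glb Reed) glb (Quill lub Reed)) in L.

Kite ∧ Jet = Kite
Zin ∨ Gale = Zin
Kite ∨ Zin = Zin
Pike ∧ Reed = Pike
Quill ∨ Reed = Sage
Pike ∧ Sage = Pike
Zin ∨ Pike = Zin

Zin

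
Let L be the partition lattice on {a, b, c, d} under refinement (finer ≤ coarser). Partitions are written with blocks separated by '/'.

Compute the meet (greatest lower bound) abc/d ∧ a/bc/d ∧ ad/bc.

a/bc/d

Common lower bounds of {abc/d, a/bc/d, ad/bc}: a/b/c/d, a/bc/d.
The greatest among these is a/bc/d.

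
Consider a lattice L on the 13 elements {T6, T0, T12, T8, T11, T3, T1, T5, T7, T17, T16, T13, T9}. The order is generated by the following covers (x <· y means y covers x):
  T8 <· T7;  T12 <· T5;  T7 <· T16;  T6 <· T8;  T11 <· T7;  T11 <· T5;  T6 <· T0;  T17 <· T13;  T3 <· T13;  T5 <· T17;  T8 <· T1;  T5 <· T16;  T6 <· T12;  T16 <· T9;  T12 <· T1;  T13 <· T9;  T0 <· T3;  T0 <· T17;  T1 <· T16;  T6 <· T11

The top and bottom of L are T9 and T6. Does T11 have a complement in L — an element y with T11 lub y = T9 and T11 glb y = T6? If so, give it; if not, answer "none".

none

For every candidate y, either T11 ∨ y ≠ T9 or T11 ∧ y ≠ T6; no complement exists.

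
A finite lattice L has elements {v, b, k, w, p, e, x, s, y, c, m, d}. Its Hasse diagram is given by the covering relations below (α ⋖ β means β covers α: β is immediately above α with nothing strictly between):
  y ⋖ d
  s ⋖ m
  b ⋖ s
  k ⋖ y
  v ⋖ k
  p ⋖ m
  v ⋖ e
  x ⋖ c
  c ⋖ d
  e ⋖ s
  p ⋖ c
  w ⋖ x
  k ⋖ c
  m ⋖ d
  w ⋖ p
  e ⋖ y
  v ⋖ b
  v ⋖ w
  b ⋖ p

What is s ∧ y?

Common lower bounds of {s, y}: e, v.
The greatest among these is e.

e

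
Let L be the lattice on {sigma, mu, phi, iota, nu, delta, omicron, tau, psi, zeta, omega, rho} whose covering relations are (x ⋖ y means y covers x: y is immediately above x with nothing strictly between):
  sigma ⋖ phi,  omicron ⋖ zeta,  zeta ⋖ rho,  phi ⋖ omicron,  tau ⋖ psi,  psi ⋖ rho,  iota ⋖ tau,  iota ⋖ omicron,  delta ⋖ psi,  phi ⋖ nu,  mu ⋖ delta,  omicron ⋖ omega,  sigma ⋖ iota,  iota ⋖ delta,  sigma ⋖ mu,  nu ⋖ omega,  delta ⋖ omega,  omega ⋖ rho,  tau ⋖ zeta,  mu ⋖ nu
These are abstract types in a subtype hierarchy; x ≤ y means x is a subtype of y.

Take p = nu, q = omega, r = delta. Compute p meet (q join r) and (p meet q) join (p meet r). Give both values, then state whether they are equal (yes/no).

q join r = omega, so p meet (q join r) = nu meet omega = nu.
p meet q = nu and p meet r = mu, so (p meet q) join (p meet r) = nu join mu = nu.
Equal: yes.

nu; nu; yes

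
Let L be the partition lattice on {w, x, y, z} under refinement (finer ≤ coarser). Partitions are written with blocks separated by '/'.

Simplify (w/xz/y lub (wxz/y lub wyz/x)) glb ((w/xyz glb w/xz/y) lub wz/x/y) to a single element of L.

wxz/y

wxz/y ∨ wyz/x = wxyz
w/xz/y ∨ wxyz = wxyz
w/xyz ∧ w/xz/y = w/xz/y
w/xz/y ∨ wz/x/y = wxz/y
wxyz ∧ wxz/y = wxz/y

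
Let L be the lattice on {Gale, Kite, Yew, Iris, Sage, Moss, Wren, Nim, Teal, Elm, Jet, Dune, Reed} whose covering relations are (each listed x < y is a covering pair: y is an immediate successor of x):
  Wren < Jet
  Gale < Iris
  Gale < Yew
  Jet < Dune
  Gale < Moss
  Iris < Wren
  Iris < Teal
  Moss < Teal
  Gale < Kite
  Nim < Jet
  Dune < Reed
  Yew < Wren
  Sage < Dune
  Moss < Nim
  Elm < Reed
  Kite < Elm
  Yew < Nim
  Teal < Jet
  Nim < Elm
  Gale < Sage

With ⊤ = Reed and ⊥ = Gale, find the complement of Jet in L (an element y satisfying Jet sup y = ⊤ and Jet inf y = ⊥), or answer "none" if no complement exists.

Need y with Jet ∨ y = Reed and Jet ∧ y = Gale.
Checking each element gives: Kite.

Kite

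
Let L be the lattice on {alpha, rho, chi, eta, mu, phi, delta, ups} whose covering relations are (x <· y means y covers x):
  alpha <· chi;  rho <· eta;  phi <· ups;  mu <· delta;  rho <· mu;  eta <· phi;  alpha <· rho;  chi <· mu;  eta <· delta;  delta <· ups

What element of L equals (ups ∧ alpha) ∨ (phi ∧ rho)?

rho

ups ∧ alpha = alpha
phi ∧ rho = rho
alpha ∨ rho = rho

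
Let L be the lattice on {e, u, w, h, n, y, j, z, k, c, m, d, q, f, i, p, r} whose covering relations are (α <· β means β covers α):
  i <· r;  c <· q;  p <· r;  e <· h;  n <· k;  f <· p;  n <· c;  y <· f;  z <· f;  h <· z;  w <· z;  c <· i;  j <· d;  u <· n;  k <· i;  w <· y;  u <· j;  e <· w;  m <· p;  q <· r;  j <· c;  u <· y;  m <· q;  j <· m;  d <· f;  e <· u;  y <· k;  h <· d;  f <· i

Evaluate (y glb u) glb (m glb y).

y ∧ u = u
m ∧ y = u
u ∧ u = u

u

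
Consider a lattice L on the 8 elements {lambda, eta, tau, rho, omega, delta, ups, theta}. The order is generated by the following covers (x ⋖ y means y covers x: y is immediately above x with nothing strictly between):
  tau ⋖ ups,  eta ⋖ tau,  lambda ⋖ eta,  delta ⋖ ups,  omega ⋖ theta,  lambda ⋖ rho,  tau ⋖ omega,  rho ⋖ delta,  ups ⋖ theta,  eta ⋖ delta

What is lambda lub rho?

Common upper bounds of {lambda, rho}: delta, rho, theta, ups.
The least among these is rho.

rho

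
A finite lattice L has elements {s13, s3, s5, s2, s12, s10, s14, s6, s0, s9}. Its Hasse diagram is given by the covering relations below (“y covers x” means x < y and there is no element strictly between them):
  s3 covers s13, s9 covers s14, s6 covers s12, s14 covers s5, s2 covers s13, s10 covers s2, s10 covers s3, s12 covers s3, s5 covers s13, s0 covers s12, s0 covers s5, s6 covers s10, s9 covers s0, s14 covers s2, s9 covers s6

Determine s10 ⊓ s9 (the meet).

Common lower bounds of {s10, s9}: s10, s13, s2, s3.
The greatest among these is s10.

s10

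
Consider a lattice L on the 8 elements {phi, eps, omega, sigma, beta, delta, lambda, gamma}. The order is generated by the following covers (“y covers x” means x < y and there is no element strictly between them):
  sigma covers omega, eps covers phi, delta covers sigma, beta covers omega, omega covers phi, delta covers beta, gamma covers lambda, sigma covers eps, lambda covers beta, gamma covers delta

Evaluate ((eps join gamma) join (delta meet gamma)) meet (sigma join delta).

delta

eps ∨ gamma = gamma
delta ∧ gamma = delta
gamma ∨ delta = gamma
sigma ∨ delta = delta
gamma ∧ delta = delta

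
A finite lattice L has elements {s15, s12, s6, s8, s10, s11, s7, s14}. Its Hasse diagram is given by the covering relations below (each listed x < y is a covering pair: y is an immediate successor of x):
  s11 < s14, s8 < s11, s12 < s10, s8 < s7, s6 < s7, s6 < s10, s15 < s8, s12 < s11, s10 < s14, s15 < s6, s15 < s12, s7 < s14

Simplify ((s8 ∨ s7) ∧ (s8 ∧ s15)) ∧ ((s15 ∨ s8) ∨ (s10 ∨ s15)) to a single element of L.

s8 ∨ s7 = s7
s8 ∧ s15 = s15
s7 ∧ s15 = s15
s15 ∨ s8 = s8
s10 ∨ s15 = s10
s8 ∨ s10 = s14
s15 ∧ s14 = s15

s15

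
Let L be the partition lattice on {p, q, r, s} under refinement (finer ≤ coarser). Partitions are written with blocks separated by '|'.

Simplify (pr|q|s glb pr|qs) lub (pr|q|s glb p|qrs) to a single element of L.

pr|q|s

pr|q|s ∧ pr|qs = pr|q|s
pr|q|s ∧ p|qrs = p|q|r|s
pr|q|s ∨ p|q|r|s = pr|q|s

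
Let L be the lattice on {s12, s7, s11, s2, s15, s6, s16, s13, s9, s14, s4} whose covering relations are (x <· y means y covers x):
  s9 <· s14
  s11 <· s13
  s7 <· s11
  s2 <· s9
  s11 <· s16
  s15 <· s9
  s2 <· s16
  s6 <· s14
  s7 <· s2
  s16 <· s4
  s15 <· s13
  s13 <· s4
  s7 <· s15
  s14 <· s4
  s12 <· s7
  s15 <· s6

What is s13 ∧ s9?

Common lower bounds of {s13, s9}: s12, s15, s7.
The greatest among these is s15.

s15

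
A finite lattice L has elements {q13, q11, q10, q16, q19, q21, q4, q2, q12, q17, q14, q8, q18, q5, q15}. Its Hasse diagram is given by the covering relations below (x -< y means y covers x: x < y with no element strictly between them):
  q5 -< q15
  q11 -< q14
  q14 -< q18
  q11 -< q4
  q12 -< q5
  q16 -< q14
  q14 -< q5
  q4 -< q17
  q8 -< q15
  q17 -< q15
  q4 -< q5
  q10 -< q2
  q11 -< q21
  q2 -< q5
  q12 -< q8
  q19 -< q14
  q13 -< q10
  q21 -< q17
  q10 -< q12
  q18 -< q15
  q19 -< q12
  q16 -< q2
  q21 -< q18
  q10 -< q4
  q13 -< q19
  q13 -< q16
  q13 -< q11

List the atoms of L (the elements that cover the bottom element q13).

q10, q11, q16, q19

The atoms are exactly the elements that cover q13: q10, q11, q16, q19.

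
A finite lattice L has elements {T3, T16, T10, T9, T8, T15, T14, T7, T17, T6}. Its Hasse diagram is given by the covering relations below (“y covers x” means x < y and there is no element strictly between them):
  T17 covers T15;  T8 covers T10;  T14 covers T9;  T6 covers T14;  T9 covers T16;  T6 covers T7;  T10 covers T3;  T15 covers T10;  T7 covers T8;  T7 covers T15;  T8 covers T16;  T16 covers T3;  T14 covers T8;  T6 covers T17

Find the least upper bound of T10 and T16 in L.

Common upper bounds of {T10, T16}: T14, T6, T7, T8.
The least among these is T8.

T8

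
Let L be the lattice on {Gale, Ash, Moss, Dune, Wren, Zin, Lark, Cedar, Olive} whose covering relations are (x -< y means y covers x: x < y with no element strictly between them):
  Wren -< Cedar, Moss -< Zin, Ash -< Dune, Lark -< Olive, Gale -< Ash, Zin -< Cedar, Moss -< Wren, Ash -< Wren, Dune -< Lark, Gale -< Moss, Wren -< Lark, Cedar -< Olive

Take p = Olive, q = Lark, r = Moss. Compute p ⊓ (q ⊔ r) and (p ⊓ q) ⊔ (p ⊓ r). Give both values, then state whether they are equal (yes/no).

Lark; Lark; yes

q ⊔ r = Lark, so p ⊓ (q ⊔ r) = Olive ⊓ Lark = Lark.
p ⊓ q = Lark and p ⊓ r = Moss, so (p ⊓ q) ⊔ (p ⊓ r) = Lark ⊔ Moss = Lark.
Equal: yes.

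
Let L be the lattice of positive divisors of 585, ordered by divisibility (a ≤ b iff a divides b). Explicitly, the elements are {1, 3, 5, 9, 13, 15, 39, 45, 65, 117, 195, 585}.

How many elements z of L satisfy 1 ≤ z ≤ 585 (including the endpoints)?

12

The interval [1, 585] = {1, 117, 13, 15, 195, 3, 39, 45, 5, 585, 65, 9}, which has 12 elements.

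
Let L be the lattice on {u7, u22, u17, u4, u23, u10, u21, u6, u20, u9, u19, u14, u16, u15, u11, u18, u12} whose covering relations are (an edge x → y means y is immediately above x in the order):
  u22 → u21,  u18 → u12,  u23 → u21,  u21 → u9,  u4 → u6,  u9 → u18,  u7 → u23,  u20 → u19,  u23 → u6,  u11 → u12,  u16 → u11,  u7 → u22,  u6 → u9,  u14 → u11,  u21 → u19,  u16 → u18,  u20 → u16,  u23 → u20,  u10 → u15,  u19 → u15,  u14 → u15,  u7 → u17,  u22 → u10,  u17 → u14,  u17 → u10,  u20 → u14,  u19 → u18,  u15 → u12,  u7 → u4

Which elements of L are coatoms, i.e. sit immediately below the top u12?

u11, u15, u18

The coatoms are exactly the elements covered by u12: u11, u15, u18.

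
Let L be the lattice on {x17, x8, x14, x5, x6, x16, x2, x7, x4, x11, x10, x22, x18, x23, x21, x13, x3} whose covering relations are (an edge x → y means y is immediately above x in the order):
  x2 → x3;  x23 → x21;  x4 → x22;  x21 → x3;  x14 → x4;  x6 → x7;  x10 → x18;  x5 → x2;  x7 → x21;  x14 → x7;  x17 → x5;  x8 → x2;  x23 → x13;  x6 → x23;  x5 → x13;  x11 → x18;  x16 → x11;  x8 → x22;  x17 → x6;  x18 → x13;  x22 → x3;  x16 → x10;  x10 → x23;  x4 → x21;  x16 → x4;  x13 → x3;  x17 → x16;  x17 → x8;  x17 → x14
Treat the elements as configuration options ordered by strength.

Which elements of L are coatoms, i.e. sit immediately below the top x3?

The coatoms are exactly the elements covered by x3: x13, x2, x21, x22.

x13, x2, x21, x22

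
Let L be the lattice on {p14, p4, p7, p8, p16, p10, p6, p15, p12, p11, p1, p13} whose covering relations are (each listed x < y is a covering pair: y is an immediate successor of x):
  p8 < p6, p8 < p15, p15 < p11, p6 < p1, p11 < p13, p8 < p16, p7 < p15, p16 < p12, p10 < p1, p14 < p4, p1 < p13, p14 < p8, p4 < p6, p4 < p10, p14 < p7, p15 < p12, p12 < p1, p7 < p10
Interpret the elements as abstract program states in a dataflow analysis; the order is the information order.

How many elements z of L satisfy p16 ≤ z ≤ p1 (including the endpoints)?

3

The interval [p16, p1] = {p1, p12, p16}, which has 3 elements.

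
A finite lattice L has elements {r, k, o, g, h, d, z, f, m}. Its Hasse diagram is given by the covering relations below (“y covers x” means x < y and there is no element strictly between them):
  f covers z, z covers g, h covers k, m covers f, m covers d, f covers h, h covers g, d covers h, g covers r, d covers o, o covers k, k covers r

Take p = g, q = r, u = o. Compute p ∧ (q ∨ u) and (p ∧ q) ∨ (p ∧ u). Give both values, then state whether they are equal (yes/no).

r; r; yes

q ∨ u = o, so p ∧ (q ∨ u) = g ∧ o = r.
p ∧ q = r and p ∧ u = r, so (p ∧ q) ∨ (p ∧ u) = r ∨ r = r.
Equal: yes.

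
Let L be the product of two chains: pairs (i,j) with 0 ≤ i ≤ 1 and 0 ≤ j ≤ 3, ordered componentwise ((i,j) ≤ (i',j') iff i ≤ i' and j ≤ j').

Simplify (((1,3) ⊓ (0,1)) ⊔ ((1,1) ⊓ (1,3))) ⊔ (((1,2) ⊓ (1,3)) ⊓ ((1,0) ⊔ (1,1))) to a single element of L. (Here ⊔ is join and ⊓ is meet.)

(1,3) ∧ (0,1) = (0,1)
(1,1) ∧ (1,3) = (1,1)
(0,1) ∨ (1,1) = (1,1)
(1,2) ∧ (1,3) = (1,2)
(1,0) ∨ (1,1) = (1,1)
(1,2) ∧ (1,1) = (1,1)
(1,1) ∨ (1,1) = (1,1)

(1,1)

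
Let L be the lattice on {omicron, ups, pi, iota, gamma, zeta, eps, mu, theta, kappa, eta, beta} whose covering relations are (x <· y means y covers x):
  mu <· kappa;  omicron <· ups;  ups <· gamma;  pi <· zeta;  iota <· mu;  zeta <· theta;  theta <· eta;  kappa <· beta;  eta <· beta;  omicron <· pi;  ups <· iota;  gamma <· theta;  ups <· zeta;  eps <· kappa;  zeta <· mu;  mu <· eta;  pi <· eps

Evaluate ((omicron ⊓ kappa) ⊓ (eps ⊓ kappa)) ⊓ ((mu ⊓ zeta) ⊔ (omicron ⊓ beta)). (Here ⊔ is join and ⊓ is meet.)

omicron

omicron ∧ kappa = omicron
eps ∧ kappa = eps
omicron ∧ eps = omicron
mu ∧ zeta = zeta
omicron ∧ beta = omicron
zeta ∨ omicron = zeta
omicron ∧ zeta = omicron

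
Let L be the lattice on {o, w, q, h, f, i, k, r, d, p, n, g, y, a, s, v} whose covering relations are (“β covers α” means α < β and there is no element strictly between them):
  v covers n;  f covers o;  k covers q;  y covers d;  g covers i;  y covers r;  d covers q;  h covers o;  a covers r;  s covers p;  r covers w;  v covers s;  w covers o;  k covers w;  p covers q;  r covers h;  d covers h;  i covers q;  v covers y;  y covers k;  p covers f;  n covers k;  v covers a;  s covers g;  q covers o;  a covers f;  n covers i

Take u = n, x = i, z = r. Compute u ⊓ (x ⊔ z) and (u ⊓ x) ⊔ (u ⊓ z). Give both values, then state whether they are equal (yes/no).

x ⊔ z = v, so u ⊓ (x ⊔ z) = n ⊓ v = n.
u ⊓ x = i and u ⊓ z = w, so (u ⊓ x) ⊔ (u ⊓ z) = i ⊔ w = n.
Equal: yes.

n; n; yes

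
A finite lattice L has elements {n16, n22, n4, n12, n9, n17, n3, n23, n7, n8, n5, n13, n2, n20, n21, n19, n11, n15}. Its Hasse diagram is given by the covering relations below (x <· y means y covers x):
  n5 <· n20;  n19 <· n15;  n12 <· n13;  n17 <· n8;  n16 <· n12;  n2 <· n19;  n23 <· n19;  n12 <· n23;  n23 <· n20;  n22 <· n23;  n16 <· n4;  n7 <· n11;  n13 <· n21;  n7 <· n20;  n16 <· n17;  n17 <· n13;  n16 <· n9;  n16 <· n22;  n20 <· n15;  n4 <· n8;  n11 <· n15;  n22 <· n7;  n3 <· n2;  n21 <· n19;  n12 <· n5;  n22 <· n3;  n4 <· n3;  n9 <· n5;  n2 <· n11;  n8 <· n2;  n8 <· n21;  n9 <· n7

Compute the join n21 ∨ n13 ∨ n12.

Common upper bounds of {n21, n13, n12}: n15, n19, n21.
The least among these is n21.

n21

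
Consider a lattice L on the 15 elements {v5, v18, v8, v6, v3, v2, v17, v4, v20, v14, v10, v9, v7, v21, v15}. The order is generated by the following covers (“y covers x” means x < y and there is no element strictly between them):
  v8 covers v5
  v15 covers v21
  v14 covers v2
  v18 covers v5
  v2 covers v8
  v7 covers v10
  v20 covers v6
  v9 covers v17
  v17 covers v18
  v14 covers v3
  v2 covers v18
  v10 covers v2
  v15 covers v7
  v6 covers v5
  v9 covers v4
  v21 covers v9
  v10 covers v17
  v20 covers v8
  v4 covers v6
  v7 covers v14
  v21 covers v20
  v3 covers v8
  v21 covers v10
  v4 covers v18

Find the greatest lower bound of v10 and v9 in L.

v17

Common lower bounds of {v10, v9}: v17, v18, v5.
The greatest among these is v17.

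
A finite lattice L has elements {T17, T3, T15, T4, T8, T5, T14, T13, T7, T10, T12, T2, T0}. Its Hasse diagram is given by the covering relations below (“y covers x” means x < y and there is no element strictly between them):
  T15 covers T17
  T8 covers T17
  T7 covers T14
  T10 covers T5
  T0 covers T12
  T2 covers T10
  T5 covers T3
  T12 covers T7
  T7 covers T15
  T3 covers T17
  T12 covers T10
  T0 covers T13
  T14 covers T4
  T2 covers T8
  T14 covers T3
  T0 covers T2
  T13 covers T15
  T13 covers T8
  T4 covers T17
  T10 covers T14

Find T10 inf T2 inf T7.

Common lower bounds of {T10, T2, T7}: T14, T17, T3, T4.
The greatest among these is T14.

T14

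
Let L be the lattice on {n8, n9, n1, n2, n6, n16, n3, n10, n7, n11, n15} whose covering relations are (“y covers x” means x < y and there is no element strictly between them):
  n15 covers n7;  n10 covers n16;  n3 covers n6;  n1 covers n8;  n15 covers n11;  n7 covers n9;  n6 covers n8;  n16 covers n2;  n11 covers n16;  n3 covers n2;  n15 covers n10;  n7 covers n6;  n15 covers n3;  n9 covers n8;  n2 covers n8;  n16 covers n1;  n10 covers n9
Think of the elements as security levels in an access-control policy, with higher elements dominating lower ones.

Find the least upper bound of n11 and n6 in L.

Common upper bounds of {n11, n6}: n15.
The least among these is n15.

n15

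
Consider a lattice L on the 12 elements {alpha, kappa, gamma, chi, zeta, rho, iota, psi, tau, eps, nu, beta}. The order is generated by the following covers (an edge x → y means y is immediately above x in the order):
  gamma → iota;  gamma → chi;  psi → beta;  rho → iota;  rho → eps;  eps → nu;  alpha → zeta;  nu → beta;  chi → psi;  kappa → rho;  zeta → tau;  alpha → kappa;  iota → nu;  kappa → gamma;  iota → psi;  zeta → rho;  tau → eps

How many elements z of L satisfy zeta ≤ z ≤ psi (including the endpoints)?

The interval [zeta, psi] = {iota, psi, rho, zeta}, which has 4 elements.

4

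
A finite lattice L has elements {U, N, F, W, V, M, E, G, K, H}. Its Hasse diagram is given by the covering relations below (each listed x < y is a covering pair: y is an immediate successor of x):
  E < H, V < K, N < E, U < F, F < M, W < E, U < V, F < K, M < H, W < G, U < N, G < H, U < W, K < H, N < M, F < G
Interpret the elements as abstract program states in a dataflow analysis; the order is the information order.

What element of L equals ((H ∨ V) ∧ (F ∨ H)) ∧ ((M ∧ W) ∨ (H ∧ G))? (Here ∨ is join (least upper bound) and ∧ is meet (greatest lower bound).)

H ∨ V = H
F ∨ H = H
H ∧ H = H
M ∧ W = U
H ∧ G = G
U ∨ G = G
H ∧ G = G

G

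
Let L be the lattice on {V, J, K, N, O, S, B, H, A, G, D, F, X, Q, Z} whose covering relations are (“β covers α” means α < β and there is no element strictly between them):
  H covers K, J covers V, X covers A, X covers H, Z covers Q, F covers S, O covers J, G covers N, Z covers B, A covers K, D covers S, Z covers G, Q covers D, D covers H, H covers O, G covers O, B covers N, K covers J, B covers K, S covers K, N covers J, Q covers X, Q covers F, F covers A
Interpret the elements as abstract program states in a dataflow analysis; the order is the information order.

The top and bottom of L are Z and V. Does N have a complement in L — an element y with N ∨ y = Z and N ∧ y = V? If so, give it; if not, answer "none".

For every candidate y, either N ∨ y ≠ Z or N ∧ y ≠ V; no complement exists.

none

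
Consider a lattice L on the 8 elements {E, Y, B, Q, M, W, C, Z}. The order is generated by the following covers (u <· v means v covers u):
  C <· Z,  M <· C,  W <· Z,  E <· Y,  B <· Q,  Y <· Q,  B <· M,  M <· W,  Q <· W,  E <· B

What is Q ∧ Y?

Y

Common lower bounds of {Q, Y}: E, Y.
The greatest among these is Y.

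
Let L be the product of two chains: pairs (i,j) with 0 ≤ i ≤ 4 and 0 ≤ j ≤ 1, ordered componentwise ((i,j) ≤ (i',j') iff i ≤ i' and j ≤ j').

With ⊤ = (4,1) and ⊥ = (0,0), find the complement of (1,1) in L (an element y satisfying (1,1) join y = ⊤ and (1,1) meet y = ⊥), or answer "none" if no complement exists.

For every candidate y, either (1,1) ∨ y ≠ (4,1) or (1,1) ∧ y ≠ (0,0); no complement exists.

none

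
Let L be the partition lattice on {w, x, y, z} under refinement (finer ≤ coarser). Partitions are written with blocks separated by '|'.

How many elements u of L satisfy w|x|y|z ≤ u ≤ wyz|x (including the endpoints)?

The interval [w|x|y|z, wyz|x] = {wyz|x, wy|x|z, wz|x|y, w|x|yz, w|x|y|z}, which has 5 elements.

5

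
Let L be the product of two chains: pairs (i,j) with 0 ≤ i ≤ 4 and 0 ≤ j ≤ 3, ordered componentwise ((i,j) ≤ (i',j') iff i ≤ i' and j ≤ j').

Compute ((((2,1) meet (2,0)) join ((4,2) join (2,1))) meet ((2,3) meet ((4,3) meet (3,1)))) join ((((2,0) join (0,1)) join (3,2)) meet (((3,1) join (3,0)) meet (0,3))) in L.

(2,1)

(2,1) ∧ (2,0) = (2,0)
(4,2) ∨ (2,1) = (4,2)
(2,0) ∨ (4,2) = (4,2)
(4,3) ∧ (3,1) = (3,1)
(2,3) ∧ (3,1) = (2,1)
(4,2) ∧ (2,1) = (2,1)
(2,0) ∨ (0,1) = (2,1)
(2,1) ∨ (3,2) = (3,2)
(3,1) ∨ (3,0) = (3,1)
(3,1) ∧ (0,3) = (0,1)
(3,2) ∧ (0,1) = (0,1)
(2,1) ∨ (0,1) = (2,1)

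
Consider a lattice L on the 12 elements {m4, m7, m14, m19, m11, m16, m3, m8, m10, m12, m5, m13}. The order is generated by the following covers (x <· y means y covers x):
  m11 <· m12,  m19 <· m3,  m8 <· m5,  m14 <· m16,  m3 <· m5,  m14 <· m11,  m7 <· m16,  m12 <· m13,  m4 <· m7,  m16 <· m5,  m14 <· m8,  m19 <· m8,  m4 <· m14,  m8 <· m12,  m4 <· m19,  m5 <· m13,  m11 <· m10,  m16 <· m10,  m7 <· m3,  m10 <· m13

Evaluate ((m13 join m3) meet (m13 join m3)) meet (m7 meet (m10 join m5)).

m7

m13 ∨ m3 = m13
m13 ∨ m3 = m13
m13 ∧ m13 = m13
m10 ∨ m5 = m13
m7 ∧ m13 = m7
m13 ∧ m7 = m7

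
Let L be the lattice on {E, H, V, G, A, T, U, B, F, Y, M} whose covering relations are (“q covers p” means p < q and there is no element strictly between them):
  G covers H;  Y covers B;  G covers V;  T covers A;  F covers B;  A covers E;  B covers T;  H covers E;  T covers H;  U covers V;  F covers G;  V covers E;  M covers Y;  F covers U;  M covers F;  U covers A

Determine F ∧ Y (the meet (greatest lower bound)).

B

Common lower bounds of {F, Y}: A, B, E, H, T.
The greatest among these is B.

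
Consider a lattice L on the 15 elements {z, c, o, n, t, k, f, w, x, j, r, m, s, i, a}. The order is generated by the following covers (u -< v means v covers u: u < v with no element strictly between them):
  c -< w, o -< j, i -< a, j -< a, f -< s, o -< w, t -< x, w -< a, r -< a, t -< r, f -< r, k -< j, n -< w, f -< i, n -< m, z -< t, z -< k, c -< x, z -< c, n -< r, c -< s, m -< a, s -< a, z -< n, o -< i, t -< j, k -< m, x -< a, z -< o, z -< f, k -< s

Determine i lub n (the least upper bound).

a

Common upper bounds of {i, n}: a.
The least among these is a.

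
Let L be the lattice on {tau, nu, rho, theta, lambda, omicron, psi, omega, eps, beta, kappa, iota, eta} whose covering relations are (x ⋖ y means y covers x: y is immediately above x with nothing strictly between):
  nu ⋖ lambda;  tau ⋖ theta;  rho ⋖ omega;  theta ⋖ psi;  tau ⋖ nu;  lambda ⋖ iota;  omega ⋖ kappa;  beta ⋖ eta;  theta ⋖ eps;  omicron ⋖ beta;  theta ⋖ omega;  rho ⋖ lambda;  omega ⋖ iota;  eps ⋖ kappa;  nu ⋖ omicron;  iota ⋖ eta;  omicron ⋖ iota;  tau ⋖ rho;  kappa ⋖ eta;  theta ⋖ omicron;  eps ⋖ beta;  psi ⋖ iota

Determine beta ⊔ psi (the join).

eta

Common upper bounds of {beta, psi}: eta.
The least among these is eta.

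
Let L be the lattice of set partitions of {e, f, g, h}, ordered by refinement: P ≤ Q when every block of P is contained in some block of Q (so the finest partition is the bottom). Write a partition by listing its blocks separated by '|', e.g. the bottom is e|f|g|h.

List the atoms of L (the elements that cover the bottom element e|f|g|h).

The atoms are exactly the elements that cover e|f|g|h: ef|g|h, eg|f|h, eh|f|g, e|fg|h, e|fh|g, e|f|gh.

ef|g|h, eg|f|h, eh|f|g, e|fg|h, e|fh|g, e|f|gh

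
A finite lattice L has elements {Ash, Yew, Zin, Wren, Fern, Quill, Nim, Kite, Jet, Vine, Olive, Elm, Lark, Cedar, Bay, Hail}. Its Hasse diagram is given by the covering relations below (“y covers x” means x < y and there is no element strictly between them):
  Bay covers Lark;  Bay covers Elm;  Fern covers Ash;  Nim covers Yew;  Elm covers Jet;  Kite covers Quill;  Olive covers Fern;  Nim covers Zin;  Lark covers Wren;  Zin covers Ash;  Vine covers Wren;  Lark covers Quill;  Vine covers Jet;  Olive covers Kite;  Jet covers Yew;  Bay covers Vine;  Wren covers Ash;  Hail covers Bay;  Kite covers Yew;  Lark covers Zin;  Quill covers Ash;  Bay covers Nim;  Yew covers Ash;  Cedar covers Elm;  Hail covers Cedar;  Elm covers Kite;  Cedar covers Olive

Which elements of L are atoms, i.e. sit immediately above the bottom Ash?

Fern, Quill, Wren, Yew, Zin

The atoms are exactly the elements that cover Ash: Fern, Quill, Wren, Yew, Zin.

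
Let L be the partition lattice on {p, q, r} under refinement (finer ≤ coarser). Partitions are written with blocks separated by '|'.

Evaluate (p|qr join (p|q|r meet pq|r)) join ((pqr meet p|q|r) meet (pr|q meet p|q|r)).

p|q|r ∧ pq|r = p|q|r
p|qr ∨ p|q|r = p|qr
pqr ∧ p|q|r = p|q|r
pr|q ∧ p|q|r = p|q|r
p|q|r ∧ p|q|r = p|q|r
p|qr ∨ p|q|r = p|qr

p|qr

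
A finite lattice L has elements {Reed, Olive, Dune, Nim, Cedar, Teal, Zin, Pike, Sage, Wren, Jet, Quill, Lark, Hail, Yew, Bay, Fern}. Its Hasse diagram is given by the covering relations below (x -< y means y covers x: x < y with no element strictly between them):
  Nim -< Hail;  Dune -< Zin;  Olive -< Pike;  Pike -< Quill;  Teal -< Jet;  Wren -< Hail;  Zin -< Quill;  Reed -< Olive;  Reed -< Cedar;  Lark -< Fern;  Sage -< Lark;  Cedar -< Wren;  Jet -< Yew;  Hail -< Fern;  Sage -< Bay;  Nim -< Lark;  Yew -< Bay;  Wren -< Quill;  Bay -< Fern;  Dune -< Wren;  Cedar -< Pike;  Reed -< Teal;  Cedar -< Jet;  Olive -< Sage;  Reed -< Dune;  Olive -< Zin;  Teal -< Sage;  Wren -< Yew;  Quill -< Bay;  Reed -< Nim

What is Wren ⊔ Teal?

Yew

Common upper bounds of {Wren, Teal}: Bay, Fern, Yew.
The least among these is Yew.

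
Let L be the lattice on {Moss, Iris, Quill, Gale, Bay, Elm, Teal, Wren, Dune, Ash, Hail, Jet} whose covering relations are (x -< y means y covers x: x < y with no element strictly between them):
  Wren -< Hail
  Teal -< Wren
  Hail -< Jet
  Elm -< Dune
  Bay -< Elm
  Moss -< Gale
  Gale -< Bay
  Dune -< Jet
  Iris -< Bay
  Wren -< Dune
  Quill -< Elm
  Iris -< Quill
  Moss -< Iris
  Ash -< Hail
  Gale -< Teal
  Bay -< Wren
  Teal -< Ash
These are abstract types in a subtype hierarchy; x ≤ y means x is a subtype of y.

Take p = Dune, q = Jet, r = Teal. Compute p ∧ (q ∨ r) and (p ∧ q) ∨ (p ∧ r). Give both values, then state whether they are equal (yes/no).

q ∨ r = Jet, so p ∧ (q ∨ r) = Dune ∧ Jet = Dune.
p ∧ q = Dune and p ∧ r = Teal, so (p ∧ q) ∨ (p ∧ r) = Dune ∨ Teal = Dune.
Equal: yes.

Dune; Dune; yes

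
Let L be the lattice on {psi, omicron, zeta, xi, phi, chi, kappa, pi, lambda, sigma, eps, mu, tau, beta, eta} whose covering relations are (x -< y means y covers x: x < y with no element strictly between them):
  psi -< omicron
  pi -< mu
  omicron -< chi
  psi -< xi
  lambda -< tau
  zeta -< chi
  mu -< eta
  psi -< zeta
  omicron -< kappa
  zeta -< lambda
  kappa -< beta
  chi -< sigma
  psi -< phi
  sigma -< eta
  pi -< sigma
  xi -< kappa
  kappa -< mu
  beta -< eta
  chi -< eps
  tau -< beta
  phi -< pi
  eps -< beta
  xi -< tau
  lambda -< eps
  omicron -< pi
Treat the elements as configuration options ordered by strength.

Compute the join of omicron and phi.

pi

Common upper bounds of {omicron, phi}: eta, mu, pi, sigma.
The least among these is pi.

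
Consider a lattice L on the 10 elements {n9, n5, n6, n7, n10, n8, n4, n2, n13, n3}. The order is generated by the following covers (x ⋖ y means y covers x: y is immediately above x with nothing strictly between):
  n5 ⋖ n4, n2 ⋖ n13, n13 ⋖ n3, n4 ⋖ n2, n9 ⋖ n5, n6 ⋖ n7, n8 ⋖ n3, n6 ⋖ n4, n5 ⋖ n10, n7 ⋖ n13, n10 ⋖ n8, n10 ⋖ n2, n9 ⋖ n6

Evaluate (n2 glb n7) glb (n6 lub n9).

n6

n2 ∧ n7 = n6
n6 ∨ n9 = n6
n6 ∧ n6 = n6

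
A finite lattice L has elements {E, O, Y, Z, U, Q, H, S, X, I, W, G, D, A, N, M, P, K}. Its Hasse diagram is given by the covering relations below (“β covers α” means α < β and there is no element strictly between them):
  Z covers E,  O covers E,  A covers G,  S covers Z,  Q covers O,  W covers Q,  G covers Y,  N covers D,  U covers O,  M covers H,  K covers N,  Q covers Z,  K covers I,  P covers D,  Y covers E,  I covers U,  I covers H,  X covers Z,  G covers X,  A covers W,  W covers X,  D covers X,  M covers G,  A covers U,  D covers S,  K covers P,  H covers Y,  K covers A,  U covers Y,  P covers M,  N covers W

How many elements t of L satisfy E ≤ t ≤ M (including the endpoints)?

7

The interval [E, M] = {E, G, H, M, X, Y, Z}, which has 7 elements.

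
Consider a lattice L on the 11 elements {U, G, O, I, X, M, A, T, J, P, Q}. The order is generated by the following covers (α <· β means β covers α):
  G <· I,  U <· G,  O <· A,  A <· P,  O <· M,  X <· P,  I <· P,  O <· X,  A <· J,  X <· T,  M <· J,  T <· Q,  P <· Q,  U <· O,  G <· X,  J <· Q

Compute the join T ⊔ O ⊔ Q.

Q

Common upper bounds of {T, O, Q}: Q.
The least among these is Q.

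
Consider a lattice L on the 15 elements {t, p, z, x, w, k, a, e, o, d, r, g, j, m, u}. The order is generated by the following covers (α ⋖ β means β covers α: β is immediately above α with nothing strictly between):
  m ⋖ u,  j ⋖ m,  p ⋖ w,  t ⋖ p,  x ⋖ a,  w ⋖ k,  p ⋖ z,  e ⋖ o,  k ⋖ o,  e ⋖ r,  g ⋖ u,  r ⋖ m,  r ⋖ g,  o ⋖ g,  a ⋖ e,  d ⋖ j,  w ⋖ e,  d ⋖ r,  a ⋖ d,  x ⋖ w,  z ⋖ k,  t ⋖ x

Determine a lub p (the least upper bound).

e

Common upper bounds of {a, p}: e, g, m, o, r, u.
The least among these is e.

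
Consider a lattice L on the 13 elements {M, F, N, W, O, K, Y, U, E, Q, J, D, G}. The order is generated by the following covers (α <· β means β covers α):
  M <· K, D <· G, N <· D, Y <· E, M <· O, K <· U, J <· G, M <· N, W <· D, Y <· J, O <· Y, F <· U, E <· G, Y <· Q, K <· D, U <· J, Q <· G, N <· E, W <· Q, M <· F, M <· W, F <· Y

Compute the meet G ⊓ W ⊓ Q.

Common lower bounds of {G, W, Q}: M, W.
The greatest among these is W.

W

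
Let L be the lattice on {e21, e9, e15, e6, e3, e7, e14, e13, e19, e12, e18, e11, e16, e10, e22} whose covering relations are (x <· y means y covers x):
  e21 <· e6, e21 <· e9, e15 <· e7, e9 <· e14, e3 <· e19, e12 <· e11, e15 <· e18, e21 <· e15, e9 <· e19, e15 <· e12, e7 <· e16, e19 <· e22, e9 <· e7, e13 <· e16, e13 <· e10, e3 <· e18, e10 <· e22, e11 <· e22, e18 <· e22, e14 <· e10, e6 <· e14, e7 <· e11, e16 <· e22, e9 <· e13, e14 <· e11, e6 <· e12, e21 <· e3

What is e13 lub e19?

e22

Common upper bounds of {e13, e19}: e22.
The least among these is e22.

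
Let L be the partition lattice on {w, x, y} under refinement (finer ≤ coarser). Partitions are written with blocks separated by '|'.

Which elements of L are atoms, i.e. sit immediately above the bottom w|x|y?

wx|y, wy|x, w|xy

The atoms are exactly the elements that cover w|x|y: wx|y, wy|x, w|xy.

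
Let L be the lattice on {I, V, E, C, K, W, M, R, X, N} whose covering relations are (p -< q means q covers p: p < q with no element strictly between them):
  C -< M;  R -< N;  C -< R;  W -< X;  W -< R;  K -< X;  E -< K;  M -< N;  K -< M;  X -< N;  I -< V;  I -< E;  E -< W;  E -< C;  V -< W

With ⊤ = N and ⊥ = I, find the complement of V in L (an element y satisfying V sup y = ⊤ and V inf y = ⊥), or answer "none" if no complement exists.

M

Need y with V ∨ y = N and V ∧ y = I.
Checking each element gives: M.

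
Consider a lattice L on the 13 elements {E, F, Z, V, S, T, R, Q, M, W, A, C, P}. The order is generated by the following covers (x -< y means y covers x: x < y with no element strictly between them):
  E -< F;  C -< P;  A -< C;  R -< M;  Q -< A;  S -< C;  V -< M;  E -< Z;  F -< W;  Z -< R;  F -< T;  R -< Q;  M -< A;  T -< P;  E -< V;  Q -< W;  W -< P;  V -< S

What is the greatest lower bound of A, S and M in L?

Common lower bounds of {A, S, M}: E, V.
The greatest among these is V.

V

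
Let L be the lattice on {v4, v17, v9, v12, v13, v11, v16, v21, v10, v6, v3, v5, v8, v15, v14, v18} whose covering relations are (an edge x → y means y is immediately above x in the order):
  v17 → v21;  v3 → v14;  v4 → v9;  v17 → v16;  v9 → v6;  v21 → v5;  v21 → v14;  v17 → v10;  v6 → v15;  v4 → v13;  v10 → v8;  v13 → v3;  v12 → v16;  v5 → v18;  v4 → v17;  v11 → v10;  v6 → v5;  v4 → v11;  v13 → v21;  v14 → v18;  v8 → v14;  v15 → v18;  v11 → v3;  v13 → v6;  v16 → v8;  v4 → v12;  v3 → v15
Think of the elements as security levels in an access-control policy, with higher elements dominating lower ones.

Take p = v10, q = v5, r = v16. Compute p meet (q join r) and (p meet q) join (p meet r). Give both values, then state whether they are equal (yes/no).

v10; v17; no

q join r = v18, so p meet (q join r) = v10 meet v18 = v10.
p meet q = v17 and p meet r = v17, so (p meet q) join (p meet r) = v17 join v17 = v17.
Equal: no.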